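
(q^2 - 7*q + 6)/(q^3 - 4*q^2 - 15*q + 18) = 1/(q + 3)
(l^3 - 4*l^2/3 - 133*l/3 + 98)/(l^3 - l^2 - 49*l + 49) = (l^2 - 25*l/3 + 14)/(l^2 - 8*l + 7)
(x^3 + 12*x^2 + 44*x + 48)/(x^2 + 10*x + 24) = x + 2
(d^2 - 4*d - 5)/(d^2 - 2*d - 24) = (-d^2 + 4*d + 5)/(-d^2 + 2*d + 24)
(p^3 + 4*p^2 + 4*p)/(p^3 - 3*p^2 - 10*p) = (p + 2)/(p - 5)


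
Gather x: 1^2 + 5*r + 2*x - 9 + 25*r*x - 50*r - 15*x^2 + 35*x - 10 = -45*r - 15*x^2 + x*(25*r + 37) - 18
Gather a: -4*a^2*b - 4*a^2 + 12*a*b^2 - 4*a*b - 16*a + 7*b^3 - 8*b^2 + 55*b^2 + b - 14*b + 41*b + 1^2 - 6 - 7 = a^2*(-4*b - 4) + a*(12*b^2 - 4*b - 16) + 7*b^3 + 47*b^2 + 28*b - 12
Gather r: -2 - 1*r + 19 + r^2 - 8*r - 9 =r^2 - 9*r + 8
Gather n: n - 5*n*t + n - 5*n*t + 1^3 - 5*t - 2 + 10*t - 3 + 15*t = n*(2 - 10*t) + 20*t - 4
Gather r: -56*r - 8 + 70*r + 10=14*r + 2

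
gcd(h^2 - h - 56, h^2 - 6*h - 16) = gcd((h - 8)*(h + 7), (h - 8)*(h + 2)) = h - 8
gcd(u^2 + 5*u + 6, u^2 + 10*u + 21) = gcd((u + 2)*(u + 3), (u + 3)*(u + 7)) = u + 3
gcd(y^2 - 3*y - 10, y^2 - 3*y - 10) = y^2 - 3*y - 10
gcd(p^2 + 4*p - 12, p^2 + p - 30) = p + 6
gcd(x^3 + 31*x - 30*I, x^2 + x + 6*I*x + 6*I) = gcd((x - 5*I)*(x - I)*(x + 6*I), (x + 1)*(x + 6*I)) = x + 6*I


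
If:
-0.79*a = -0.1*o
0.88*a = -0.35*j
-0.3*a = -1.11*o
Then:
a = 0.00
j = 0.00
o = 0.00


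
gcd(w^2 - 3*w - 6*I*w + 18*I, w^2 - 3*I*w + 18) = w - 6*I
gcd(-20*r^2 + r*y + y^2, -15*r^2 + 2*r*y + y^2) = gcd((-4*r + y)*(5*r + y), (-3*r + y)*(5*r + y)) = 5*r + y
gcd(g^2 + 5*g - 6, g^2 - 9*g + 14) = 1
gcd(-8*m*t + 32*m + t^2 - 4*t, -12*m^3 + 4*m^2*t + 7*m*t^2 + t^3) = 1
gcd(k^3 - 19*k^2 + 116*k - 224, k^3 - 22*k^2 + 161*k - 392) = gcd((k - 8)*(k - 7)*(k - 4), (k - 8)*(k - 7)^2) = k^2 - 15*k + 56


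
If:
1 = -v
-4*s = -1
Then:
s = 1/4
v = -1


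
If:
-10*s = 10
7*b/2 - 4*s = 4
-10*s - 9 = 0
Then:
No Solution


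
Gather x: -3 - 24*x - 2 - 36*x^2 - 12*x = -36*x^2 - 36*x - 5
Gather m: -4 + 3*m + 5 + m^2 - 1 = m^2 + 3*m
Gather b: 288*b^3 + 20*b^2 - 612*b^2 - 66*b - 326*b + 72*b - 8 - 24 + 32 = 288*b^3 - 592*b^2 - 320*b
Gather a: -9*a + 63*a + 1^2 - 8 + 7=54*a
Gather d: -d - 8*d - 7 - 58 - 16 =-9*d - 81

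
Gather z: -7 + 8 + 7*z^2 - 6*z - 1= 7*z^2 - 6*z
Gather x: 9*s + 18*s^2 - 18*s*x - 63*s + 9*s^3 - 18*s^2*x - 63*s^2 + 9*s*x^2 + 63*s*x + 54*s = 9*s^3 - 45*s^2 + 9*s*x^2 + x*(-18*s^2 + 45*s)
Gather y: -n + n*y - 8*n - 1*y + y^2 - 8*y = -9*n + y^2 + y*(n - 9)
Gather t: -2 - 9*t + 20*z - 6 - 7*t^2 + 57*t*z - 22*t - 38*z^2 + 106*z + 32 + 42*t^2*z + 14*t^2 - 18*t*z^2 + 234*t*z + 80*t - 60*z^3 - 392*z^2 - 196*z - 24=t^2*(42*z + 7) + t*(-18*z^2 + 291*z + 49) - 60*z^3 - 430*z^2 - 70*z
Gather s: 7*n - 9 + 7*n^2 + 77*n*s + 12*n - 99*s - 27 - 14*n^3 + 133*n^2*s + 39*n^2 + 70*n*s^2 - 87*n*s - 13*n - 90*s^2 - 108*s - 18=-14*n^3 + 46*n^2 + 6*n + s^2*(70*n - 90) + s*(133*n^2 - 10*n - 207) - 54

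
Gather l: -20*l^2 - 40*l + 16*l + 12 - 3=-20*l^2 - 24*l + 9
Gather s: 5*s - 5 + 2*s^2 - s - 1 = 2*s^2 + 4*s - 6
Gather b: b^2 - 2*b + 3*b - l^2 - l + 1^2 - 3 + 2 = b^2 + b - l^2 - l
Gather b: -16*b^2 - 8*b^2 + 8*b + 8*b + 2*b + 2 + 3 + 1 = -24*b^2 + 18*b + 6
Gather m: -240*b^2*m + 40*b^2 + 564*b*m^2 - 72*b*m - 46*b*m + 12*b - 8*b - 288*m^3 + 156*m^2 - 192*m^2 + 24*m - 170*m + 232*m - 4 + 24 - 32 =40*b^2 + 4*b - 288*m^3 + m^2*(564*b - 36) + m*(-240*b^2 - 118*b + 86) - 12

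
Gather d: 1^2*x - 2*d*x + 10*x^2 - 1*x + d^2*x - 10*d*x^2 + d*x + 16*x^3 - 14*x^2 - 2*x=d^2*x + d*(-10*x^2 - x) + 16*x^3 - 4*x^2 - 2*x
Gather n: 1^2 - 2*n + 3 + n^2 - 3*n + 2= n^2 - 5*n + 6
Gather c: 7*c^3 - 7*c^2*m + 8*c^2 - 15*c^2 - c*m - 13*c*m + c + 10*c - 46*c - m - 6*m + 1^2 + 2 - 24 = 7*c^3 + c^2*(-7*m - 7) + c*(-14*m - 35) - 7*m - 21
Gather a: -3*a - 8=-3*a - 8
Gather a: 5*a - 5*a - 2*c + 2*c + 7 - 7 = 0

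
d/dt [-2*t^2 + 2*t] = 2 - 4*t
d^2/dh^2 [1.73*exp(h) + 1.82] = 1.73*exp(h)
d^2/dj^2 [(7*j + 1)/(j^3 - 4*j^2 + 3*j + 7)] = 2*((7*j + 1)*(3*j^2 - 8*j + 3)^2 + (-21*j^2 + 56*j - (3*j - 4)*(7*j + 1) - 21)*(j^3 - 4*j^2 + 3*j + 7))/(j^3 - 4*j^2 + 3*j + 7)^3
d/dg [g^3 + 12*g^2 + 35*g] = 3*g^2 + 24*g + 35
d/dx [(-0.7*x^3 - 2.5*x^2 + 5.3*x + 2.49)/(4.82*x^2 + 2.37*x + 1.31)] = (-3.374*x^4 - 3.318*x^3 - 34.222*x^2 - 30.5536*x + 1.0417)/(23.2324*x^4 + 22.8468*x^3 + 18.2453*x^2 + 6.2094*x + 1.7161)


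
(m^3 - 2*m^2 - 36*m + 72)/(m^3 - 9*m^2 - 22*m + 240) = (m^2 + 4*m - 12)/(m^2 - 3*m - 40)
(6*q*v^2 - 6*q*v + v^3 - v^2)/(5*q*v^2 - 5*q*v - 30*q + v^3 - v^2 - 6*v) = v*(-6*q*v + 6*q - v^2 + v)/(-5*q*v^2 + 5*q*v + 30*q - v^3 + v^2 + 6*v)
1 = 1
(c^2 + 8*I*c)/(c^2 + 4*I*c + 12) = c*(c + 8*I)/(c^2 + 4*I*c + 12)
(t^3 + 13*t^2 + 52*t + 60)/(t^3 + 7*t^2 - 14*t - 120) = (t + 2)/(t - 4)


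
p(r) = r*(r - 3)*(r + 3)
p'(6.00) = 99.00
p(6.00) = 162.00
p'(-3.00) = 18.00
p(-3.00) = 0.00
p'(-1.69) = -0.43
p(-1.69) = 10.38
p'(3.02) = 18.36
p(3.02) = 0.36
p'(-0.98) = -6.12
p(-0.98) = 7.88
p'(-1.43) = -2.87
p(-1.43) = 9.95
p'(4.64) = 55.59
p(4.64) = 58.14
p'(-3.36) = 24.87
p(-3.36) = -7.69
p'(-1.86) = 1.38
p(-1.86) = 10.31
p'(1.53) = -1.98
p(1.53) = -10.19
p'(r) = r*(r - 3) + r*(r + 3) + (r - 3)*(r + 3) = 3*r^2 - 9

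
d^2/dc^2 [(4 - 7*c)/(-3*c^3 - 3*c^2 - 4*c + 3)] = 2*(189*c^5 - 27*c^4 - 309*c^3 + 126*c^2 - 63*c - 16)/(27*c^9 + 81*c^8 + 189*c^7 + 162*c^6 + 90*c^5 - 153*c^4 - 71*c^3 - 63*c^2 + 108*c - 27)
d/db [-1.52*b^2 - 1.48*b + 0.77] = -3.04*b - 1.48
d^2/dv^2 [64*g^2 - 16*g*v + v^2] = 2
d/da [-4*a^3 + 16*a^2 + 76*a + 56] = -12*a^2 + 32*a + 76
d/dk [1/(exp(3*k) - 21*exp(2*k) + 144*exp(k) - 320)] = 3*(-exp(2*k) + 14*exp(k) - 48)*exp(k)/(exp(3*k) - 21*exp(2*k) + 144*exp(k) - 320)^2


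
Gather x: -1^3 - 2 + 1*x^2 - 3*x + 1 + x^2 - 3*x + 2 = 2*x^2 - 6*x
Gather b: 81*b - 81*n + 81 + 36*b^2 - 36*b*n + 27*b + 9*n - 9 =36*b^2 + b*(108 - 36*n) - 72*n + 72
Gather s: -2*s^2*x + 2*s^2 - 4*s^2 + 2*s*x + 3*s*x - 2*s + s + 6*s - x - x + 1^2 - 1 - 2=s^2*(-2*x - 2) + s*(5*x + 5) - 2*x - 2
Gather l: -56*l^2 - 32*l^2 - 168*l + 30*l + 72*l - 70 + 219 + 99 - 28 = -88*l^2 - 66*l + 220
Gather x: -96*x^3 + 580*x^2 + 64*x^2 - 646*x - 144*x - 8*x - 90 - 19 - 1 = -96*x^3 + 644*x^2 - 798*x - 110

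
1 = 1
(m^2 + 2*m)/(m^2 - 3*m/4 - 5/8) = 8*m*(m + 2)/(8*m^2 - 6*m - 5)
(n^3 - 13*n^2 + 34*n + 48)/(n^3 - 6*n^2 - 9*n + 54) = (n^2 - 7*n - 8)/(n^2 - 9)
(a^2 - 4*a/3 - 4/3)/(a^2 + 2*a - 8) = (a + 2/3)/(a + 4)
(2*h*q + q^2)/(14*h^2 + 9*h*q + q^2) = q/(7*h + q)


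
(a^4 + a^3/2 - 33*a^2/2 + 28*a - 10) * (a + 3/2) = a^5 + 2*a^4 - 63*a^3/4 + 13*a^2/4 + 32*a - 15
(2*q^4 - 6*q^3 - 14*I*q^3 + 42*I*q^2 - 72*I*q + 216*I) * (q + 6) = 2*q^5 + 6*q^4 - 14*I*q^4 - 36*q^3 - 42*I*q^3 + 180*I*q^2 - 216*I*q + 1296*I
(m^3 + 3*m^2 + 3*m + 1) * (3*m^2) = 3*m^5 + 9*m^4 + 9*m^3 + 3*m^2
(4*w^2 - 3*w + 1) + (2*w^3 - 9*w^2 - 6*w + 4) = 2*w^3 - 5*w^2 - 9*w + 5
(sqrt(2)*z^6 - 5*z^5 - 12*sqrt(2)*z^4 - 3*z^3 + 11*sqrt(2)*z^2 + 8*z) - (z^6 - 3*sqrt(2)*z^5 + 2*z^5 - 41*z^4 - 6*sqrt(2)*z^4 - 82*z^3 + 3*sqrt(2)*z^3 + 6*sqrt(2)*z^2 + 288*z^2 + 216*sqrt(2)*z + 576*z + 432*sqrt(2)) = -z^6 + sqrt(2)*z^6 - 7*z^5 + 3*sqrt(2)*z^5 - 6*sqrt(2)*z^4 + 41*z^4 - 3*sqrt(2)*z^3 + 79*z^3 - 288*z^2 + 5*sqrt(2)*z^2 - 568*z - 216*sqrt(2)*z - 432*sqrt(2)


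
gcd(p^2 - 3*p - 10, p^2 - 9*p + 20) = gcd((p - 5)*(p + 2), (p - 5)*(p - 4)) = p - 5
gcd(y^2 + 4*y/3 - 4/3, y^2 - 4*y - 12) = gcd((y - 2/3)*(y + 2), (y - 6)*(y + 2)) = y + 2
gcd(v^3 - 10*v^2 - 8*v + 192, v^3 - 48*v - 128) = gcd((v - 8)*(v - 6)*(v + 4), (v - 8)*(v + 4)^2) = v^2 - 4*v - 32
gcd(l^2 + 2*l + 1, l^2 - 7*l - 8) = l + 1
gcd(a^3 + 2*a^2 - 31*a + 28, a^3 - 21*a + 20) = a^2 - 5*a + 4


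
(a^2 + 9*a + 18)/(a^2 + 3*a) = (a + 6)/a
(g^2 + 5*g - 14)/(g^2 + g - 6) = (g + 7)/(g + 3)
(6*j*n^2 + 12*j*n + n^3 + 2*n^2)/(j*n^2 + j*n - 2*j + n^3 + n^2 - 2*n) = n*(6*j + n)/(j*n - j + n^2 - n)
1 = 1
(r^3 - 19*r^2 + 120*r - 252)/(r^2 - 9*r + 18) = (r^2 - 13*r + 42)/(r - 3)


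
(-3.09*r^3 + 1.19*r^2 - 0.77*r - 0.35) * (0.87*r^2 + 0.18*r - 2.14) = -2.6883*r^5 + 0.4791*r^4 + 6.1569*r^3 - 2.9897*r^2 + 1.5848*r + 0.749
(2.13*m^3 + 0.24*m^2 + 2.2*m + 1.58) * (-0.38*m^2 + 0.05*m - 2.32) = -0.8094*m^5 + 0.0153*m^4 - 5.7656*m^3 - 1.0472*m^2 - 5.025*m - 3.6656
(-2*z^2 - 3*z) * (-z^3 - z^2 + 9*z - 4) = 2*z^5 + 5*z^4 - 15*z^3 - 19*z^2 + 12*z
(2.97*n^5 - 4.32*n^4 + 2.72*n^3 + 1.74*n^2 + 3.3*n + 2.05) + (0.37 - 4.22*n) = 2.97*n^5 - 4.32*n^4 + 2.72*n^3 + 1.74*n^2 - 0.92*n + 2.42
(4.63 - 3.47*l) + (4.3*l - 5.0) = 0.83*l - 0.37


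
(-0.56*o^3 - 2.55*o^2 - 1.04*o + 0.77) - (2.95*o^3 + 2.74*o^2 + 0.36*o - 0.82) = -3.51*o^3 - 5.29*o^2 - 1.4*o + 1.59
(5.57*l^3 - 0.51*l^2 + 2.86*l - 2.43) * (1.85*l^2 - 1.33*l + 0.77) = 10.3045*l^5 - 8.3516*l^4 + 10.2582*l^3 - 8.692*l^2 + 5.4341*l - 1.8711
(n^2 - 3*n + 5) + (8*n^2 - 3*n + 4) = 9*n^2 - 6*n + 9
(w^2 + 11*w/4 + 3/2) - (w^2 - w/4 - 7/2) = 3*w + 5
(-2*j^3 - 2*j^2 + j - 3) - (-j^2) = -2*j^3 - j^2 + j - 3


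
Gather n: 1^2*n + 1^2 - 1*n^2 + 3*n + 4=-n^2 + 4*n + 5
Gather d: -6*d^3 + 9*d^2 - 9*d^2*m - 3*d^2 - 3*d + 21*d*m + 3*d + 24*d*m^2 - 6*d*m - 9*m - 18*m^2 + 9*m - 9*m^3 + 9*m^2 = -6*d^3 + d^2*(6 - 9*m) + d*(24*m^2 + 15*m) - 9*m^3 - 9*m^2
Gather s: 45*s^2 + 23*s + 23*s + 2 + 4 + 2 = 45*s^2 + 46*s + 8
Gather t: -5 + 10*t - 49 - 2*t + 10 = 8*t - 44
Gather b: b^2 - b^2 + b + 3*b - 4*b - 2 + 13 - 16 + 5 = 0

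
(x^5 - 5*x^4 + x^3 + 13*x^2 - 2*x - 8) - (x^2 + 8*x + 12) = x^5 - 5*x^4 + x^3 + 12*x^2 - 10*x - 20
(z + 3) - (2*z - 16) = 19 - z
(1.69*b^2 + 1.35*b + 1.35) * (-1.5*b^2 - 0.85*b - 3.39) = -2.535*b^4 - 3.4615*b^3 - 8.9016*b^2 - 5.724*b - 4.5765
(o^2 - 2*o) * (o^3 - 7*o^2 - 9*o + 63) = o^5 - 9*o^4 + 5*o^3 + 81*o^2 - 126*o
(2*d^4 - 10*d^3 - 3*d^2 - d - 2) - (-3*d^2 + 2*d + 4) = 2*d^4 - 10*d^3 - 3*d - 6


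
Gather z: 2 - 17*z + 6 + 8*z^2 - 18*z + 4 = 8*z^2 - 35*z + 12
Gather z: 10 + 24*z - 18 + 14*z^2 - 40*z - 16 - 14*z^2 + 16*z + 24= 0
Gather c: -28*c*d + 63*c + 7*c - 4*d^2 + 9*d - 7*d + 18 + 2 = c*(70 - 28*d) - 4*d^2 + 2*d + 20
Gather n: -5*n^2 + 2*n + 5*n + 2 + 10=-5*n^2 + 7*n + 12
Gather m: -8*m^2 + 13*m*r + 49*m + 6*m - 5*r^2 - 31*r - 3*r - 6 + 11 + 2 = -8*m^2 + m*(13*r + 55) - 5*r^2 - 34*r + 7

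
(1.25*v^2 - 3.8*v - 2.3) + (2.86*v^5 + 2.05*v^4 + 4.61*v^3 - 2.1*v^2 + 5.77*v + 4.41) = 2.86*v^5 + 2.05*v^4 + 4.61*v^3 - 0.85*v^2 + 1.97*v + 2.11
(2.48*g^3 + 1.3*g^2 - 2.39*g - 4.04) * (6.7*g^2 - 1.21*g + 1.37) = 16.616*g^5 + 5.7092*g^4 - 14.1884*g^3 - 22.3951*g^2 + 1.6141*g - 5.5348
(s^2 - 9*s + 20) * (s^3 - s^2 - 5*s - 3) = s^5 - 10*s^4 + 24*s^3 + 22*s^2 - 73*s - 60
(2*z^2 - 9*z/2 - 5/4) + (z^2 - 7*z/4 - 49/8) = 3*z^2 - 25*z/4 - 59/8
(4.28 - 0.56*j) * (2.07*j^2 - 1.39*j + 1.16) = -1.1592*j^3 + 9.638*j^2 - 6.5988*j + 4.9648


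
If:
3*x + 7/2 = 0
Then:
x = -7/6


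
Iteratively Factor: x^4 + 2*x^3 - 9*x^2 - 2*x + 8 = (x - 2)*(x^3 + 4*x^2 - x - 4) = (x - 2)*(x + 4)*(x^2 - 1) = (x - 2)*(x + 1)*(x + 4)*(x - 1)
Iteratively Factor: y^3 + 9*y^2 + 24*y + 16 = (y + 4)*(y^2 + 5*y + 4) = (y + 4)^2*(y + 1)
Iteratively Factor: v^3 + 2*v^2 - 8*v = (v)*(v^2 + 2*v - 8) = v*(v + 4)*(v - 2)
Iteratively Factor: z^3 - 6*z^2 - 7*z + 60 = (z - 5)*(z^2 - z - 12) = (z - 5)*(z - 4)*(z + 3)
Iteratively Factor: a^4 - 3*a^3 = (a)*(a^3 - 3*a^2) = a^2*(a^2 - 3*a) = a^2*(a - 3)*(a)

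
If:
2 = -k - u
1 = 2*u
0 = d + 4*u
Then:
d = -2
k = -5/2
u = 1/2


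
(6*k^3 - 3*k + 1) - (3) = 6*k^3 - 3*k - 2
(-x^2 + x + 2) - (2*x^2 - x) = -3*x^2 + 2*x + 2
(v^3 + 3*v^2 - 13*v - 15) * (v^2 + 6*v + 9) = v^5 + 9*v^4 + 14*v^3 - 66*v^2 - 207*v - 135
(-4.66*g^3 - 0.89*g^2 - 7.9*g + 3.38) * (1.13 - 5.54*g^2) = 25.8164*g^5 + 4.9306*g^4 + 38.5002*g^3 - 19.7309*g^2 - 8.927*g + 3.8194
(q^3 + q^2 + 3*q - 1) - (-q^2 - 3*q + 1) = q^3 + 2*q^2 + 6*q - 2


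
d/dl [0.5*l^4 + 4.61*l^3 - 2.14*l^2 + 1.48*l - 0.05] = 2.0*l^3 + 13.83*l^2 - 4.28*l + 1.48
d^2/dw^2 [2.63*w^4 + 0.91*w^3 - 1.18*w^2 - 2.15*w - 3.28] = 31.56*w^2 + 5.46*w - 2.36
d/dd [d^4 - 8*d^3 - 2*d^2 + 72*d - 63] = 4*d^3 - 24*d^2 - 4*d + 72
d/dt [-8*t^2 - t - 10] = -16*t - 1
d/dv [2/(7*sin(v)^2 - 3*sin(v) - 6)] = 2*(3 - 14*sin(v))*cos(v)/(-7*sin(v)^2 + 3*sin(v) + 6)^2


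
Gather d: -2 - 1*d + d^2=d^2 - d - 2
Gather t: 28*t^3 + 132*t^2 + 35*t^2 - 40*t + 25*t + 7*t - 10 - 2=28*t^3 + 167*t^2 - 8*t - 12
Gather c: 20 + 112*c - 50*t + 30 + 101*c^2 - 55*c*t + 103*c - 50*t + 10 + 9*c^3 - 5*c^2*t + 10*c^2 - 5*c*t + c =9*c^3 + c^2*(111 - 5*t) + c*(216 - 60*t) - 100*t + 60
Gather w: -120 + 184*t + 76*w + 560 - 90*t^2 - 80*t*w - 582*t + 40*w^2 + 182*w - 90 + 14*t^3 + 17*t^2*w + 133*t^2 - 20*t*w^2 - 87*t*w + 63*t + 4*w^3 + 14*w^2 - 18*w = 14*t^3 + 43*t^2 - 335*t + 4*w^3 + w^2*(54 - 20*t) + w*(17*t^2 - 167*t + 240) + 350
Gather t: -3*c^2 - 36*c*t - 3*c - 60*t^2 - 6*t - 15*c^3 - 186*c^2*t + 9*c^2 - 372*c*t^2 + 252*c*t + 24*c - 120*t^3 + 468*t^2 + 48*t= -15*c^3 + 6*c^2 + 21*c - 120*t^3 + t^2*(408 - 372*c) + t*(-186*c^2 + 216*c + 42)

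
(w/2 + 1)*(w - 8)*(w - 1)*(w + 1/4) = w^4/2 - 27*w^3/8 - 47*w^2/8 + 27*w/4 + 2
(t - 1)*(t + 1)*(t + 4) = t^3 + 4*t^2 - t - 4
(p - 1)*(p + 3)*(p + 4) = p^3 + 6*p^2 + 5*p - 12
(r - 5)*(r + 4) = r^2 - r - 20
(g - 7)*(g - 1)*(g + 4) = g^3 - 4*g^2 - 25*g + 28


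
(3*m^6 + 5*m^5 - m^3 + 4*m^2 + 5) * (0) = 0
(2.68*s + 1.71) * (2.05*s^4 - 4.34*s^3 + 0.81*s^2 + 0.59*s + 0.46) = 5.494*s^5 - 8.1257*s^4 - 5.2506*s^3 + 2.9663*s^2 + 2.2417*s + 0.7866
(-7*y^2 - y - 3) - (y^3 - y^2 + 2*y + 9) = -y^3 - 6*y^2 - 3*y - 12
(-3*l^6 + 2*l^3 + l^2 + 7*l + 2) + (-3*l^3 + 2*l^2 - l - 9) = -3*l^6 - l^3 + 3*l^2 + 6*l - 7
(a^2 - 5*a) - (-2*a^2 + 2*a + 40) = 3*a^2 - 7*a - 40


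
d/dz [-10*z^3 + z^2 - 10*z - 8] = -30*z^2 + 2*z - 10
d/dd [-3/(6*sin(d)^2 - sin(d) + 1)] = 3*(12*sin(d) - 1)*cos(d)/(6*sin(d)^2 - sin(d) + 1)^2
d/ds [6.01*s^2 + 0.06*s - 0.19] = 12.02*s + 0.06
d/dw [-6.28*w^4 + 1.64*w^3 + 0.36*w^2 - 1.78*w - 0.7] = -25.12*w^3 + 4.92*w^2 + 0.72*w - 1.78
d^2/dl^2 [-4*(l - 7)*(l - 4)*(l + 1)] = 80 - 24*l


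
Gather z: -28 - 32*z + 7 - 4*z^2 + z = -4*z^2 - 31*z - 21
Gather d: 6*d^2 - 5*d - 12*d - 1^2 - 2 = 6*d^2 - 17*d - 3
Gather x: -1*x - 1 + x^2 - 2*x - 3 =x^2 - 3*x - 4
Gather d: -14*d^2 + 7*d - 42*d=-14*d^2 - 35*d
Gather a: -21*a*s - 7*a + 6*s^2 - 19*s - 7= a*(-21*s - 7) + 6*s^2 - 19*s - 7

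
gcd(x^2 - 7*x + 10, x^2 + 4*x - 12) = x - 2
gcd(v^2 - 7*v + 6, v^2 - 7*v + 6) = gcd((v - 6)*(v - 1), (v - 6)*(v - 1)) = v^2 - 7*v + 6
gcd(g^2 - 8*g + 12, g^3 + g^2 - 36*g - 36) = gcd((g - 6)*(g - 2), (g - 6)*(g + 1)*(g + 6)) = g - 6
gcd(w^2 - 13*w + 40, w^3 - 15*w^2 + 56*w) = w - 8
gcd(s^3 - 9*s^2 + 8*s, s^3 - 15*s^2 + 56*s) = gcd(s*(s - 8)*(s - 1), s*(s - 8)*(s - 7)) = s^2 - 8*s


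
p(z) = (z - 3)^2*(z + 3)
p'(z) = (z - 3)^2 + (z + 3)*(2*z - 6)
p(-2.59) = 12.81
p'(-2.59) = 26.66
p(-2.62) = 12.00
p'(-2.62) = 27.31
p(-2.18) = 22.00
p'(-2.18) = 18.34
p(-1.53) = 30.17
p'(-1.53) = 7.20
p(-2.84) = 5.46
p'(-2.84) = 32.24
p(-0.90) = 31.94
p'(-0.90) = -1.17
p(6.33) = 103.46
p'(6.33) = 73.23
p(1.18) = 13.85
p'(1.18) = -11.90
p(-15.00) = -3888.00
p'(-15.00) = 756.00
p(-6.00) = -243.00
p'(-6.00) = 135.00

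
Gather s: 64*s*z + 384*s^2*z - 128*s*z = 384*s^2*z - 64*s*z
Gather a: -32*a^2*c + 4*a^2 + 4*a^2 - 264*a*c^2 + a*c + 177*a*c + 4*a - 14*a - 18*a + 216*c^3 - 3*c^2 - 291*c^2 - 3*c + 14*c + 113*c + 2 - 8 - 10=a^2*(8 - 32*c) + a*(-264*c^2 + 178*c - 28) + 216*c^3 - 294*c^2 + 124*c - 16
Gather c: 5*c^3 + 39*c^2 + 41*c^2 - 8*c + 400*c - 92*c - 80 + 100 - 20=5*c^3 + 80*c^2 + 300*c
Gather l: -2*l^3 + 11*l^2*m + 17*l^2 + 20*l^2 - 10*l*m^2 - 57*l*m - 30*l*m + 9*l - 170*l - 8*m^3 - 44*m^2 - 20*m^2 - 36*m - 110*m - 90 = -2*l^3 + l^2*(11*m + 37) + l*(-10*m^2 - 87*m - 161) - 8*m^3 - 64*m^2 - 146*m - 90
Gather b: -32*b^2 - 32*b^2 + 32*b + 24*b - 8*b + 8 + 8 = -64*b^2 + 48*b + 16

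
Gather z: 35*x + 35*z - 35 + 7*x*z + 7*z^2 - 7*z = 35*x + 7*z^2 + z*(7*x + 28) - 35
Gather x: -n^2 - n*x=-n^2 - n*x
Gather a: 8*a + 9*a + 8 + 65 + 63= 17*a + 136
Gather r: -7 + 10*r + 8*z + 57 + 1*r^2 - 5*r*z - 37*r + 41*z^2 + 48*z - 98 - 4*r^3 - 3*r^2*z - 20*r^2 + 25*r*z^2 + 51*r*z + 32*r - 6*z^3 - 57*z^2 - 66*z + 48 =-4*r^3 + r^2*(-3*z - 19) + r*(25*z^2 + 46*z + 5) - 6*z^3 - 16*z^2 - 10*z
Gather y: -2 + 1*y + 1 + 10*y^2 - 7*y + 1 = 10*y^2 - 6*y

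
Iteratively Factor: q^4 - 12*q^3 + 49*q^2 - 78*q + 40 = (q - 2)*(q^3 - 10*q^2 + 29*q - 20) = (q - 2)*(q - 1)*(q^2 - 9*q + 20) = (q - 4)*(q - 2)*(q - 1)*(q - 5)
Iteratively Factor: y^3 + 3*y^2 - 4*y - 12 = (y + 3)*(y^2 - 4) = (y + 2)*(y + 3)*(y - 2)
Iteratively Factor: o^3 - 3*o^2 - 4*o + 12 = (o + 2)*(o^2 - 5*o + 6) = (o - 3)*(o + 2)*(o - 2)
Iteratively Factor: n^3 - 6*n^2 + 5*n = (n - 5)*(n^2 - n) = (n - 5)*(n - 1)*(n)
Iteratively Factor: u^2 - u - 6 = (u - 3)*(u + 2)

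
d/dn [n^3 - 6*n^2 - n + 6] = 3*n^2 - 12*n - 1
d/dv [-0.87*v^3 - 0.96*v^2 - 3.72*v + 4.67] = -2.61*v^2 - 1.92*v - 3.72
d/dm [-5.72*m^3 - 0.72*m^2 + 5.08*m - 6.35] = -17.16*m^2 - 1.44*m + 5.08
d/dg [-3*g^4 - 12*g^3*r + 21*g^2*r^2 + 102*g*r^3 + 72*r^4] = -12*g^3 - 36*g^2*r + 42*g*r^2 + 102*r^3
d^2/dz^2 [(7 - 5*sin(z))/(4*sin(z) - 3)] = 13*(-4*sin(z)^2 - 3*sin(z) + 8)/(4*sin(z) - 3)^3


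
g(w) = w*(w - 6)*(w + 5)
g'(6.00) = 66.00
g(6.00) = 0.00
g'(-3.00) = 3.00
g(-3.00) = 54.00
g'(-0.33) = -29.01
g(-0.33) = 9.76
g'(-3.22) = 7.55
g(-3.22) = 52.85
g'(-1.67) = -18.29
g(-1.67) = 42.65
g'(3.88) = 7.40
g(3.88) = -73.04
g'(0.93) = -29.27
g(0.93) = -27.96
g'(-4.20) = 31.32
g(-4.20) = 34.27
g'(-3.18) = 6.70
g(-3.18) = 53.13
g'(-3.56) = 15.14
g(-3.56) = 49.01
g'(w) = w*(w - 6) + w*(w + 5) + (w - 6)*(w + 5)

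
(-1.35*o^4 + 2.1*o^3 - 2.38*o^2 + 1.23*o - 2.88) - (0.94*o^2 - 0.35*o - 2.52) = -1.35*o^4 + 2.1*o^3 - 3.32*o^2 + 1.58*o - 0.36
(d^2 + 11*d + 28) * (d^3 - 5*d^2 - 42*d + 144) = d^5 + 6*d^4 - 69*d^3 - 458*d^2 + 408*d + 4032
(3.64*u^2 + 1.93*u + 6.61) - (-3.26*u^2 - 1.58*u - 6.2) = 6.9*u^2 + 3.51*u + 12.81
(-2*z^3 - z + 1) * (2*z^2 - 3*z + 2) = -4*z^5 + 6*z^4 - 6*z^3 + 5*z^2 - 5*z + 2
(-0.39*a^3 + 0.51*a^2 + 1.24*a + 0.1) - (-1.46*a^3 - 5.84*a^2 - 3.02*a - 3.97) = 1.07*a^3 + 6.35*a^2 + 4.26*a + 4.07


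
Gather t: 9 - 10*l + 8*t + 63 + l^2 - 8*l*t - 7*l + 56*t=l^2 - 17*l + t*(64 - 8*l) + 72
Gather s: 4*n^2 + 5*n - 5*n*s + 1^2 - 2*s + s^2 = 4*n^2 + 5*n + s^2 + s*(-5*n - 2) + 1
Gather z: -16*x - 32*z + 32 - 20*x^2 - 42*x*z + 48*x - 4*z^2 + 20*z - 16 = -20*x^2 + 32*x - 4*z^2 + z*(-42*x - 12) + 16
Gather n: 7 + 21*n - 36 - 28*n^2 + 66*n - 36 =-28*n^2 + 87*n - 65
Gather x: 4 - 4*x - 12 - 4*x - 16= -8*x - 24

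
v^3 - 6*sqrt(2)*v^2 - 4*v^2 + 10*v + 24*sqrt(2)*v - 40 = (v - 4)*(v - 5*sqrt(2))*(v - sqrt(2))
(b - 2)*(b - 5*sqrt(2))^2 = b^3 - 10*sqrt(2)*b^2 - 2*b^2 + 20*sqrt(2)*b + 50*b - 100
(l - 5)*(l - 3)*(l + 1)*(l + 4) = l^4 - 3*l^3 - 21*l^2 + 43*l + 60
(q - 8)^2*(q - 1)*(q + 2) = q^4 - 15*q^3 + 46*q^2 + 96*q - 128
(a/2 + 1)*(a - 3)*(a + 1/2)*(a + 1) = a^4/2 + a^3/4 - 7*a^2/2 - 19*a/4 - 3/2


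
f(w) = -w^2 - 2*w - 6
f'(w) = -2*w - 2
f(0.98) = -8.92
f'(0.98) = -3.96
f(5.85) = -51.92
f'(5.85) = -13.70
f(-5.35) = -23.92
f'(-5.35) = 8.70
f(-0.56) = -5.19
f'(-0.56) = -0.88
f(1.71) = -12.34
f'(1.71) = -5.42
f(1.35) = -10.52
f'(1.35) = -4.70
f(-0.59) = -5.17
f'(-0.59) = -0.82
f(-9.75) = -81.56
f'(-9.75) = 17.50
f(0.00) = -6.00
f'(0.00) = -2.00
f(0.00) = -6.00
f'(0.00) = -2.00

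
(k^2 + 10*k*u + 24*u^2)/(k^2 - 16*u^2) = (-k - 6*u)/(-k + 4*u)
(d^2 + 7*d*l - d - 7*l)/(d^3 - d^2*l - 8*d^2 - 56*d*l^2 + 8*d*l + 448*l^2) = (d - 1)/(d^2 - 8*d*l - 8*d + 64*l)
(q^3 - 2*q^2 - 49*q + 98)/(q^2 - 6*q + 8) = (q^2 - 49)/(q - 4)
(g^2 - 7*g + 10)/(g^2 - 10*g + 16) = (g - 5)/(g - 8)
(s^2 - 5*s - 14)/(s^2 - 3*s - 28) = (s + 2)/(s + 4)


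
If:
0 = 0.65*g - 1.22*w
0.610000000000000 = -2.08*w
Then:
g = -0.55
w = -0.29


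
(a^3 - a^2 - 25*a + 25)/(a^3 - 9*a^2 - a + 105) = (a^2 + 4*a - 5)/(a^2 - 4*a - 21)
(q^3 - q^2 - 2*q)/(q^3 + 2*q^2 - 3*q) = (q^2 - q - 2)/(q^2 + 2*q - 3)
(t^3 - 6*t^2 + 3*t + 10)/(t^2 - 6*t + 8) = (t^2 - 4*t - 5)/(t - 4)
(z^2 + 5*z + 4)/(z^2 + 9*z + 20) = (z + 1)/(z + 5)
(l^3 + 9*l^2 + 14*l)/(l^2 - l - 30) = l*(l^2 + 9*l + 14)/(l^2 - l - 30)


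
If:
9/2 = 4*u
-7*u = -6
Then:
No Solution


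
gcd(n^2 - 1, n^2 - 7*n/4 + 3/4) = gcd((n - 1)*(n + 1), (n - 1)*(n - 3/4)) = n - 1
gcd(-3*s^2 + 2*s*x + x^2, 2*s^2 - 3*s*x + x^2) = -s + x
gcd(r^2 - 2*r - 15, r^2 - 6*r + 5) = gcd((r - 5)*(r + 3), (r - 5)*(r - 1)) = r - 5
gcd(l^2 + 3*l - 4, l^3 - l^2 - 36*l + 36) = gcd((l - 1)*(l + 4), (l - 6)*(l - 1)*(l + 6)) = l - 1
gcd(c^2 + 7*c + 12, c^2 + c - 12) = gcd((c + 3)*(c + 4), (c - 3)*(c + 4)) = c + 4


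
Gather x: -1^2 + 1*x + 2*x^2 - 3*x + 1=2*x^2 - 2*x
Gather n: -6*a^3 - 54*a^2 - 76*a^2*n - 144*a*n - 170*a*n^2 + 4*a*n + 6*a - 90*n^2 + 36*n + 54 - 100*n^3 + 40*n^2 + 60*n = -6*a^3 - 54*a^2 + 6*a - 100*n^3 + n^2*(-170*a - 50) + n*(-76*a^2 - 140*a + 96) + 54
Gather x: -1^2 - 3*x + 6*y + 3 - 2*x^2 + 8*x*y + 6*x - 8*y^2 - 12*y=-2*x^2 + x*(8*y + 3) - 8*y^2 - 6*y + 2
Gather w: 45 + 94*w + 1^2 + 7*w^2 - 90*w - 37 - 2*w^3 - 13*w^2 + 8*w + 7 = -2*w^3 - 6*w^2 + 12*w + 16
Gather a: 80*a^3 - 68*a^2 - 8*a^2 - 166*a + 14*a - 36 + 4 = 80*a^3 - 76*a^2 - 152*a - 32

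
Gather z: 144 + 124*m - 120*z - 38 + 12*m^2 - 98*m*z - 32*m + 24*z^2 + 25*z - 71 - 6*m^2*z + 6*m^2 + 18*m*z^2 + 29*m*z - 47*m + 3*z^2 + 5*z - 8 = 18*m^2 + 45*m + z^2*(18*m + 27) + z*(-6*m^2 - 69*m - 90) + 27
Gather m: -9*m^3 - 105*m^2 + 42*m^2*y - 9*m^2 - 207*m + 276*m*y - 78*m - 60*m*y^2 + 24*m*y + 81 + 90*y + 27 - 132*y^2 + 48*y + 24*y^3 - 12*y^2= -9*m^3 + m^2*(42*y - 114) + m*(-60*y^2 + 300*y - 285) + 24*y^3 - 144*y^2 + 138*y + 108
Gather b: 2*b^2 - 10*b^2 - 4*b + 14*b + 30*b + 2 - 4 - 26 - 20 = -8*b^2 + 40*b - 48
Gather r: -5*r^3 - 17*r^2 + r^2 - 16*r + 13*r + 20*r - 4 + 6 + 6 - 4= -5*r^3 - 16*r^2 + 17*r + 4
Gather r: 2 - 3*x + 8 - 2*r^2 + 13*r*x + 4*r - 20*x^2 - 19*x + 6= -2*r^2 + r*(13*x + 4) - 20*x^2 - 22*x + 16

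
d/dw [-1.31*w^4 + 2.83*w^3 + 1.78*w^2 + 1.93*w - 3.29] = -5.24*w^3 + 8.49*w^2 + 3.56*w + 1.93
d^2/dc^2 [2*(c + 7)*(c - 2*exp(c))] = -4*c*exp(c) - 36*exp(c) + 4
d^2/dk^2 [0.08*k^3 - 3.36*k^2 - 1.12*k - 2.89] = 0.48*k - 6.72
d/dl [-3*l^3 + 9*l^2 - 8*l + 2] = -9*l^2 + 18*l - 8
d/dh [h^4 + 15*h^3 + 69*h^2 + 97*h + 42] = 4*h^3 + 45*h^2 + 138*h + 97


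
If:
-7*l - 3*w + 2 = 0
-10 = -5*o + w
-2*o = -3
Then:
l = 19/14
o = 3/2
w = -5/2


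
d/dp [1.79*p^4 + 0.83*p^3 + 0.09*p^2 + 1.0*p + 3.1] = 7.16*p^3 + 2.49*p^2 + 0.18*p + 1.0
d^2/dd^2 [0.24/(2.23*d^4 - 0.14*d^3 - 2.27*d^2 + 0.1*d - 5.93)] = ((-6.4224*d^2 + 0.2016*d + 1.0896)*(-2.23*d^4 + 0.14*d^3 + 2.27*d^2 - 0.1*d + 5.93) - 0.24*(8.92*d^3 - 0.42*d^2 - 4.54*d + 0.1)*(17.84*d^3 - 0.84*d^2 - 9.08*d + 0.2))/(-2.23*d^4 + 0.14*d^3 + 2.27*d^2 - 0.1*d + 5.93)^3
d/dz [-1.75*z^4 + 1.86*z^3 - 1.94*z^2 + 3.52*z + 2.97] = -7.0*z^3 + 5.58*z^2 - 3.88*z + 3.52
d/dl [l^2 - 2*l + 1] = 2*l - 2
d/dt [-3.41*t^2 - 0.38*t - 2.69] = -6.82*t - 0.38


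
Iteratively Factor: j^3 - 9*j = (j - 3)*(j^2 + 3*j) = (j - 3)*(j + 3)*(j)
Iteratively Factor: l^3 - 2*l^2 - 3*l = (l)*(l^2 - 2*l - 3) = l*(l - 3)*(l + 1)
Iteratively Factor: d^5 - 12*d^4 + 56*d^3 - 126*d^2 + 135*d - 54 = (d - 1)*(d^4 - 11*d^3 + 45*d^2 - 81*d + 54) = (d - 3)*(d - 1)*(d^3 - 8*d^2 + 21*d - 18) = (d - 3)*(d - 2)*(d - 1)*(d^2 - 6*d + 9) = (d - 3)^2*(d - 2)*(d - 1)*(d - 3)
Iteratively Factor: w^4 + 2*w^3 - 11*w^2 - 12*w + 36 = (w - 2)*(w^3 + 4*w^2 - 3*w - 18) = (w - 2)^2*(w^2 + 6*w + 9) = (w - 2)^2*(w + 3)*(w + 3)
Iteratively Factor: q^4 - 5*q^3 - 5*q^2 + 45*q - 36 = (q + 3)*(q^3 - 8*q^2 + 19*q - 12) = (q - 3)*(q + 3)*(q^2 - 5*q + 4) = (q - 3)*(q - 1)*(q + 3)*(q - 4)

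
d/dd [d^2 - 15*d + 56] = 2*d - 15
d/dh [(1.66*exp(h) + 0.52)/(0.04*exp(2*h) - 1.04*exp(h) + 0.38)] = (-0.0664*exp(2*h) - 0.0416000000000001*exp(h) + 1.1716)*exp(h)/(0.0016*exp(4*h) - 0.0832*exp(3*h) + 1.112*exp(2*h) - 0.7904*exp(h) + 0.1444)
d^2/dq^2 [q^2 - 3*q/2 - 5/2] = 2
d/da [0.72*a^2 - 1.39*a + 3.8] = 1.44*a - 1.39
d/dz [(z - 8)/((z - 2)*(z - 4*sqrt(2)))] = ((8 - z)*(z - 2) + (8 - z)*(z - 4*sqrt(2)) + (z - 2)*(z - 4*sqrt(2)))/((z - 2)^2*(z - 4*sqrt(2))^2)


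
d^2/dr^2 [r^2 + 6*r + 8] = 2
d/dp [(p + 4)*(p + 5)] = 2*p + 9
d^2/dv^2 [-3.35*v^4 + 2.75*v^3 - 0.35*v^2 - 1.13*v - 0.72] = -40.2*v^2 + 16.5*v - 0.7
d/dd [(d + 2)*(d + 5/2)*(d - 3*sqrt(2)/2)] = 3*d^2 - 3*sqrt(2)*d + 9*d - 27*sqrt(2)/4 + 5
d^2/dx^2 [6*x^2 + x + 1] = 12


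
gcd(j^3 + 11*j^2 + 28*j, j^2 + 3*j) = j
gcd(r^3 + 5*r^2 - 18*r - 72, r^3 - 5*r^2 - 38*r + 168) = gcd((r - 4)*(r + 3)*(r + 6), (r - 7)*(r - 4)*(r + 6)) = r^2 + 2*r - 24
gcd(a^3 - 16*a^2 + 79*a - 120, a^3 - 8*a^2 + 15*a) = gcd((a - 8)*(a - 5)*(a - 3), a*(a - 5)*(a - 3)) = a^2 - 8*a + 15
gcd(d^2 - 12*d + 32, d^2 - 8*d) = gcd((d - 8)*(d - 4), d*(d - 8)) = d - 8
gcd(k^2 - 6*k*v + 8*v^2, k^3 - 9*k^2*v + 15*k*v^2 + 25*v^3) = 1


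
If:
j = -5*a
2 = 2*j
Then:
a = -1/5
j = 1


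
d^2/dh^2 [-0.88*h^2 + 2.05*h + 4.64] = -1.76000000000000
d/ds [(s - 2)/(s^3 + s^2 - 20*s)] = (s*(s^2 + s - 20) - (s - 2)*(3*s^2 + 2*s - 20))/(s^2*(s^2 + s - 20)^2)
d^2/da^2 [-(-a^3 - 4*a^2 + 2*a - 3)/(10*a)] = (a^3 + 3)/(5*a^3)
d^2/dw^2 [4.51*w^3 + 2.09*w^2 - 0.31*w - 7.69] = 27.06*w + 4.18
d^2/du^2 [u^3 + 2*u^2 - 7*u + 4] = 6*u + 4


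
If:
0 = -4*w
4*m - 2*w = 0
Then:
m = 0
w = 0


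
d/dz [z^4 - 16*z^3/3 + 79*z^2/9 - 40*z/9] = 4*z^3 - 16*z^2 + 158*z/9 - 40/9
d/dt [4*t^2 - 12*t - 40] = 8*t - 12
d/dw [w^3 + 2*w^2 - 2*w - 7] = 3*w^2 + 4*w - 2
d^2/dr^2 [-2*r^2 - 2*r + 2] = -4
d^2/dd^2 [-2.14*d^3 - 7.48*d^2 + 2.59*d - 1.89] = -12.84*d - 14.96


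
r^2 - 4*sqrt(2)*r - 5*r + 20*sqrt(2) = (r - 5)*(r - 4*sqrt(2))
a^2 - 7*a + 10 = (a - 5)*(a - 2)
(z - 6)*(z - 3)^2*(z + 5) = z^4 - 7*z^3 - 15*z^2 + 171*z - 270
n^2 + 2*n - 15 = (n - 3)*(n + 5)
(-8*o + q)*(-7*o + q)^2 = -392*o^3 + 161*o^2*q - 22*o*q^2 + q^3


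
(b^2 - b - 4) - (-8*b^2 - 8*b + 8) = 9*b^2 + 7*b - 12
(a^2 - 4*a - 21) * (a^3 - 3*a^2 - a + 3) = a^5 - 7*a^4 - 10*a^3 + 70*a^2 + 9*a - 63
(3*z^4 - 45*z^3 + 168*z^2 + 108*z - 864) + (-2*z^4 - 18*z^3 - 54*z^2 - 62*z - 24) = z^4 - 63*z^3 + 114*z^2 + 46*z - 888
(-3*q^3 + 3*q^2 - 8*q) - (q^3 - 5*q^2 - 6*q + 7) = -4*q^3 + 8*q^2 - 2*q - 7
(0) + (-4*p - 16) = -4*p - 16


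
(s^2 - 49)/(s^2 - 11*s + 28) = (s + 7)/(s - 4)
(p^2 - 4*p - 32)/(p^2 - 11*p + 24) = (p + 4)/(p - 3)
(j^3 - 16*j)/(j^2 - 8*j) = (j^2 - 16)/(j - 8)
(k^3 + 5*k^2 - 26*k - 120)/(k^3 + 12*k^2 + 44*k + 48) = (k - 5)/(k + 2)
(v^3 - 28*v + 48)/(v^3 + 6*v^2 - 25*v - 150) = (v^2 - 6*v + 8)/(v^2 - 25)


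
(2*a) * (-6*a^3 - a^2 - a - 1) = -12*a^4 - 2*a^3 - 2*a^2 - 2*a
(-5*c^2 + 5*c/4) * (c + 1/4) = -5*c^3 + 5*c/16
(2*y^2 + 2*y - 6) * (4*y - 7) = 8*y^3 - 6*y^2 - 38*y + 42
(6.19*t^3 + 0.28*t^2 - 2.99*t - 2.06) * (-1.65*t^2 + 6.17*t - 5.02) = -10.2135*t^5 + 37.7303*t^4 - 24.4127*t^3 - 16.4549*t^2 + 2.2996*t + 10.3412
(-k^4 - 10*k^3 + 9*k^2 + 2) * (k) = -k^5 - 10*k^4 + 9*k^3 + 2*k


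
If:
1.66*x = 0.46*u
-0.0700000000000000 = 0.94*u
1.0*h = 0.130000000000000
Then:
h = 0.13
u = -0.07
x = -0.02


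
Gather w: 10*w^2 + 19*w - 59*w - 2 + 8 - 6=10*w^2 - 40*w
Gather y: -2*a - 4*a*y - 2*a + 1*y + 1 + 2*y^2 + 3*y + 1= -4*a + 2*y^2 + y*(4 - 4*a) + 2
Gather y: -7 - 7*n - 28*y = -7*n - 28*y - 7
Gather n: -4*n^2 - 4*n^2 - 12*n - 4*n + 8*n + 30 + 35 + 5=-8*n^2 - 8*n + 70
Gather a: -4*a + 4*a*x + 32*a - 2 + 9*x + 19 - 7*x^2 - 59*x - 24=a*(4*x + 28) - 7*x^2 - 50*x - 7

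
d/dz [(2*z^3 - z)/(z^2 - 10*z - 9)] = (2*z^4 - 40*z^3 - 53*z^2 + 9)/(z^4 - 20*z^3 + 82*z^2 + 180*z + 81)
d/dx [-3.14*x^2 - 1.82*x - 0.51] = -6.28*x - 1.82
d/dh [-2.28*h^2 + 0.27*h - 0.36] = 0.27 - 4.56*h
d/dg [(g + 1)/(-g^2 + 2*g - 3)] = (-g^2 + 2*g + 2*(g - 1)*(g + 1) - 3)/(g^2 - 2*g + 3)^2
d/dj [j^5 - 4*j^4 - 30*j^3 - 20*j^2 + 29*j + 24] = 5*j^4 - 16*j^3 - 90*j^2 - 40*j + 29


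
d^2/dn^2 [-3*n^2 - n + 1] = -6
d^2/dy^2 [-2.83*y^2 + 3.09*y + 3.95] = -5.66000000000000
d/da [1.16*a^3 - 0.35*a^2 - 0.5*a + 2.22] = 3.48*a^2 - 0.7*a - 0.5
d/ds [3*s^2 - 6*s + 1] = 6*s - 6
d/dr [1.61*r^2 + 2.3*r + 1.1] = 3.22*r + 2.3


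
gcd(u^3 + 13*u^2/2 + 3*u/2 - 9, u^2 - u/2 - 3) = u + 3/2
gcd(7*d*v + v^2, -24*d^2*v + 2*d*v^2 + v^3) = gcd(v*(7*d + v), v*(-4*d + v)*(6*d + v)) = v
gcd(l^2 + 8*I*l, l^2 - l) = l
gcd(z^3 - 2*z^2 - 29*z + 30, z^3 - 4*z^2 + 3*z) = z - 1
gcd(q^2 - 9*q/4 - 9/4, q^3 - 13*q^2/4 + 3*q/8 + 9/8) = q - 3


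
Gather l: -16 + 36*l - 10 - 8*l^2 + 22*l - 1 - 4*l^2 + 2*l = -12*l^2 + 60*l - 27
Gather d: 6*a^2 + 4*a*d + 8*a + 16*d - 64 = 6*a^2 + 8*a + d*(4*a + 16) - 64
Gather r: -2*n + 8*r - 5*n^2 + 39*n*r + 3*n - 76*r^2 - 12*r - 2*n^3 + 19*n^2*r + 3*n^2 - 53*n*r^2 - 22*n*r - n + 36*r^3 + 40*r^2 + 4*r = -2*n^3 - 2*n^2 + 36*r^3 + r^2*(-53*n - 36) + r*(19*n^2 + 17*n)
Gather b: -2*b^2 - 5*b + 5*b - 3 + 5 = 2 - 2*b^2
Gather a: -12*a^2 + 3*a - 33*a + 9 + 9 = -12*a^2 - 30*a + 18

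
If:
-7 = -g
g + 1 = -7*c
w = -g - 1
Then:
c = -8/7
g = 7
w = -8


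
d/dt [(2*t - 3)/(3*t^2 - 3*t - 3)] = (2*t^2 - 2*t - (2*t - 3)*(2*t - 1) - 2)/(3*(-t^2 + t + 1)^2)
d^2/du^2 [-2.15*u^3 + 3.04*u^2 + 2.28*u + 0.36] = 6.08 - 12.9*u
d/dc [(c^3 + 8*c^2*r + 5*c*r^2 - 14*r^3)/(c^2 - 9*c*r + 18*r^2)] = (c^4 - 18*c^3*r - 23*c^2*r^2 + 316*c*r^3 - 36*r^4)/(c^4 - 18*c^3*r + 117*c^2*r^2 - 324*c*r^3 + 324*r^4)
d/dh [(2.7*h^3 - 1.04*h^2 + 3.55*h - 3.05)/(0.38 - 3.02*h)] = (-16.308*h^3 + 6.2188*h^2 - 0.7904*h - 7.862)/(9.1204*h^2 - 2.2952*h + 0.1444)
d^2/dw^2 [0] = 0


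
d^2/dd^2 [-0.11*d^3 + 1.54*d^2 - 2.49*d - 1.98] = 3.08 - 0.66*d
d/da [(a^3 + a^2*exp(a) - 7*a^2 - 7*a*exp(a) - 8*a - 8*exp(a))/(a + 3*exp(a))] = (-2*a^3*exp(a) + 2*a^3 + 24*a^2*exp(a) - 7*a^2 + 6*a*exp(2*a) - 26*a*exp(a) - 21*exp(2*a) - 16*exp(a))/(a^2 + 6*a*exp(a) + 9*exp(2*a))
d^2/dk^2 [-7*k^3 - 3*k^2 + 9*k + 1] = -42*k - 6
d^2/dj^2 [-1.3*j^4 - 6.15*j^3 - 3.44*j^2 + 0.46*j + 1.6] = -15.6*j^2 - 36.9*j - 6.88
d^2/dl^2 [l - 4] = 0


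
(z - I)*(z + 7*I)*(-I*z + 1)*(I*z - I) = z^4 - z^3 + 7*I*z^3 + z^2 - 7*I*z^2 - z + 7*I*z - 7*I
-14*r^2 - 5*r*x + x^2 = (-7*r + x)*(2*r + x)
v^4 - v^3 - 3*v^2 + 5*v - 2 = (v - 1)^3*(v + 2)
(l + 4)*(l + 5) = l^2 + 9*l + 20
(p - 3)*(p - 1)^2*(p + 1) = p^4 - 4*p^3 + 2*p^2 + 4*p - 3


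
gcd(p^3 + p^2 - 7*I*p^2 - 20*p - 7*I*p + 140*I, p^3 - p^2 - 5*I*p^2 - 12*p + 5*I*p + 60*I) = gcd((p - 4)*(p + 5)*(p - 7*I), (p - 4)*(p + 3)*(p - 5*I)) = p - 4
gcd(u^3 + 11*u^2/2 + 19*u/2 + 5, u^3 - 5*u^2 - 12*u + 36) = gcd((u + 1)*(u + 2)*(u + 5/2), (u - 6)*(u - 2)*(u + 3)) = 1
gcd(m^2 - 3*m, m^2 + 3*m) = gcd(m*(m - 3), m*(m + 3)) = m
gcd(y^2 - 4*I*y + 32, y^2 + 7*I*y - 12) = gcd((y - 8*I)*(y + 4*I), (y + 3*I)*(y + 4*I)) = y + 4*I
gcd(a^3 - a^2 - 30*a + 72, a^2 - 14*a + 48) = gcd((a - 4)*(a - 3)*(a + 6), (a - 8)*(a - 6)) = 1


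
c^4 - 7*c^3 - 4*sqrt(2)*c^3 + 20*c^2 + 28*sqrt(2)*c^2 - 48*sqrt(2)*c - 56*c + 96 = (c - 4)*(c - 3)*(c - 2*sqrt(2))^2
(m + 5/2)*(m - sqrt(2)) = m^2 - sqrt(2)*m + 5*m/2 - 5*sqrt(2)/2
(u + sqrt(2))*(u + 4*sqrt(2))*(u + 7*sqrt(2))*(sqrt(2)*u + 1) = sqrt(2)*u^4 + 25*u^3 + 90*sqrt(2)*u^2 + 190*u + 56*sqrt(2)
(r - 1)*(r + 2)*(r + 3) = r^3 + 4*r^2 + r - 6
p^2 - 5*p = p*(p - 5)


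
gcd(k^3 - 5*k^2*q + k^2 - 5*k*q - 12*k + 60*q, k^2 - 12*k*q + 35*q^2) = -k + 5*q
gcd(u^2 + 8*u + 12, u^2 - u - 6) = u + 2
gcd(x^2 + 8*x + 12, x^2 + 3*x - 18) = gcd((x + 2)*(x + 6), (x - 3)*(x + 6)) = x + 6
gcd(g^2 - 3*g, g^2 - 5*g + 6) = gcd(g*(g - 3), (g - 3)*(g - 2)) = g - 3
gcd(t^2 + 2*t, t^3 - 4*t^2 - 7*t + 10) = t + 2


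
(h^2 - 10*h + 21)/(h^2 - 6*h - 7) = (h - 3)/(h + 1)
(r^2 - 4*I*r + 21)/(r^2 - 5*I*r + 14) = (r + 3*I)/(r + 2*I)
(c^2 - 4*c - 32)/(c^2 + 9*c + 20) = (c - 8)/(c + 5)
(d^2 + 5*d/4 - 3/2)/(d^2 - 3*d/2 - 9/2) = (-4*d^2 - 5*d + 6)/(2*(-2*d^2 + 3*d + 9))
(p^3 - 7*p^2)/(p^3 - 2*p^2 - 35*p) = p/(p + 5)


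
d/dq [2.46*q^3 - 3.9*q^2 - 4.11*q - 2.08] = 7.38*q^2 - 7.8*q - 4.11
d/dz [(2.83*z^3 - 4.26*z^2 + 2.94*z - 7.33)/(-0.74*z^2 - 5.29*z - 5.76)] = (-2.0942*z^4 - 29.9414*z^3 - 24.1914*z^2 + 38.2268*z - 55.7101)/(0.5476*z^4 + 7.8292*z^3 + 36.5089*z^2 + 60.9408*z + 33.1776)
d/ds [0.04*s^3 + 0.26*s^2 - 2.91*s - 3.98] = 0.12*s^2 + 0.52*s - 2.91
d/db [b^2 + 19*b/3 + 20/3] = 2*b + 19/3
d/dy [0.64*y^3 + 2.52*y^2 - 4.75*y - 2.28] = 1.92*y^2 + 5.04*y - 4.75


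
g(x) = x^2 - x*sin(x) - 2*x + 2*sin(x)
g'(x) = -x*cos(x) + 2*x - sin(x) + 2*cos(x) - 2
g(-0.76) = 0.20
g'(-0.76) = -0.83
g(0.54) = -0.04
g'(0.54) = -0.18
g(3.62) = 6.61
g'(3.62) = 7.14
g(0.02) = -0.00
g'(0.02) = -0.00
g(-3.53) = 21.62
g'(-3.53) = -14.56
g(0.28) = -0.01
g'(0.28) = -0.06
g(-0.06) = 0.00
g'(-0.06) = -0.00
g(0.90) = -0.13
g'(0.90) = -0.30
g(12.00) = 125.37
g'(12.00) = 14.10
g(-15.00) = 243.95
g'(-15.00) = -44.26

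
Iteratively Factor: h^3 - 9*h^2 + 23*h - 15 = (h - 1)*(h^2 - 8*h + 15) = (h - 3)*(h - 1)*(h - 5)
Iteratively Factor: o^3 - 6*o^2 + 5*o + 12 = (o - 4)*(o^2 - 2*o - 3) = (o - 4)*(o - 3)*(o + 1)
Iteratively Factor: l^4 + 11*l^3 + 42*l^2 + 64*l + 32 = (l + 1)*(l^3 + 10*l^2 + 32*l + 32) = (l + 1)*(l + 4)*(l^2 + 6*l + 8) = (l + 1)*(l + 4)^2*(l + 2)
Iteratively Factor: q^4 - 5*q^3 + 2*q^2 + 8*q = (q + 1)*(q^3 - 6*q^2 + 8*q) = (q - 2)*(q + 1)*(q^2 - 4*q) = (q - 4)*(q - 2)*(q + 1)*(q)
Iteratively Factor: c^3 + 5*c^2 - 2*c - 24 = (c + 3)*(c^2 + 2*c - 8) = (c - 2)*(c + 3)*(c + 4)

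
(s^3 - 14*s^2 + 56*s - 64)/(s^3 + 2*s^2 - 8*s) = (s^2 - 12*s + 32)/(s*(s + 4))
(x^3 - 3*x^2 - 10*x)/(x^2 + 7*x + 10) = x*(x - 5)/(x + 5)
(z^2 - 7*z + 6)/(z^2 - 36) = (z - 1)/(z + 6)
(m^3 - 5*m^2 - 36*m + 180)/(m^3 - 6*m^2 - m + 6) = (m^2 + m - 30)/(m^2 - 1)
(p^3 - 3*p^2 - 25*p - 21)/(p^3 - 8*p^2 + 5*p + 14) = (p + 3)/(p - 2)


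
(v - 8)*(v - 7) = v^2 - 15*v + 56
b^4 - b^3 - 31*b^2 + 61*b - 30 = (b - 5)*(b - 1)^2*(b + 6)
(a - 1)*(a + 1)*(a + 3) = a^3 + 3*a^2 - a - 3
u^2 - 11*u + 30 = (u - 6)*(u - 5)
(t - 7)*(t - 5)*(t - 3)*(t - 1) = t^4 - 16*t^3 + 86*t^2 - 176*t + 105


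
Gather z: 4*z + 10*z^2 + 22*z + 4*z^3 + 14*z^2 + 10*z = 4*z^3 + 24*z^2 + 36*z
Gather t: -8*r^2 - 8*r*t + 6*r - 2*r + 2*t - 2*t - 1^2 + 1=-8*r^2 - 8*r*t + 4*r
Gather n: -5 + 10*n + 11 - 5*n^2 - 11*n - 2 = -5*n^2 - n + 4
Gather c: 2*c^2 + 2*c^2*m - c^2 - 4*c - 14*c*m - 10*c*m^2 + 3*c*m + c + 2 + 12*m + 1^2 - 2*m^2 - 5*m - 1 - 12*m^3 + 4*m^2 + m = c^2*(2*m + 1) + c*(-10*m^2 - 11*m - 3) - 12*m^3 + 2*m^2 + 8*m + 2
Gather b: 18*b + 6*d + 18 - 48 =18*b + 6*d - 30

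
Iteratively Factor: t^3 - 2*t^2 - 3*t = (t - 3)*(t^2 + t) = t*(t - 3)*(t + 1)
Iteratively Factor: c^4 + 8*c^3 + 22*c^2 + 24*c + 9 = (c + 1)*(c^3 + 7*c^2 + 15*c + 9) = (c + 1)*(c + 3)*(c^2 + 4*c + 3) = (c + 1)*(c + 3)^2*(c + 1)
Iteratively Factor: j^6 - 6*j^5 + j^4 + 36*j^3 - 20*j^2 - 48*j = (j - 3)*(j^5 - 3*j^4 - 8*j^3 + 12*j^2 + 16*j) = (j - 3)*(j + 2)*(j^4 - 5*j^3 + 2*j^2 + 8*j) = (j - 4)*(j - 3)*(j + 2)*(j^3 - j^2 - 2*j) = (j - 4)*(j - 3)*(j + 1)*(j + 2)*(j^2 - 2*j) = (j - 4)*(j - 3)*(j - 2)*(j + 1)*(j + 2)*(j)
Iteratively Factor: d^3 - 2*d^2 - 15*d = (d)*(d^2 - 2*d - 15) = d*(d + 3)*(d - 5)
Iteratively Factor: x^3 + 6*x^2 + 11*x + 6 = (x + 1)*(x^2 + 5*x + 6) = (x + 1)*(x + 2)*(x + 3)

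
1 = 1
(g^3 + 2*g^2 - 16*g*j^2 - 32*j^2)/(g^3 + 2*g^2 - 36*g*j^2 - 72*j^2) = (g^2 - 16*j^2)/(g^2 - 36*j^2)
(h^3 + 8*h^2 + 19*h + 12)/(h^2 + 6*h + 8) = (h^2 + 4*h + 3)/(h + 2)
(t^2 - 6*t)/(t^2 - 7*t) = (t - 6)/(t - 7)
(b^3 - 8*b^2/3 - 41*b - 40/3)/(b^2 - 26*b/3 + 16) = (3*b^3 - 8*b^2 - 123*b - 40)/(3*b^2 - 26*b + 48)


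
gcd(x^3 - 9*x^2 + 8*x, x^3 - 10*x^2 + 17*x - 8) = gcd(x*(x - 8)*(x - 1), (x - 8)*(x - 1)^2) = x^2 - 9*x + 8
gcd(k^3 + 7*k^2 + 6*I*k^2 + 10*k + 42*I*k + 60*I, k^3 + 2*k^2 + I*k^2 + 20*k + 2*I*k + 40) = k + 2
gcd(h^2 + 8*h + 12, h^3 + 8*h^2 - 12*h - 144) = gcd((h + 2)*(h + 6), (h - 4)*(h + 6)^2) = h + 6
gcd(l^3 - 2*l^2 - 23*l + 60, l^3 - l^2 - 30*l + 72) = l^2 - 7*l + 12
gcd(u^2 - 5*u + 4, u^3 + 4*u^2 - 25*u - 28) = u - 4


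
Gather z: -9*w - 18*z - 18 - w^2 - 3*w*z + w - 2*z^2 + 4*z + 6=-w^2 - 8*w - 2*z^2 + z*(-3*w - 14) - 12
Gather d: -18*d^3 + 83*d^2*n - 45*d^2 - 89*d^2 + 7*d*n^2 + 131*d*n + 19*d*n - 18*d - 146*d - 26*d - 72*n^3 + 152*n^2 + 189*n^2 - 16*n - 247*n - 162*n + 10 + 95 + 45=-18*d^3 + d^2*(83*n - 134) + d*(7*n^2 + 150*n - 190) - 72*n^3 + 341*n^2 - 425*n + 150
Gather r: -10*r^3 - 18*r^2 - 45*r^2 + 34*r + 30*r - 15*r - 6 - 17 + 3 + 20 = -10*r^3 - 63*r^2 + 49*r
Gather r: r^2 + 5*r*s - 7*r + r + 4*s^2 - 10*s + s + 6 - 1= r^2 + r*(5*s - 6) + 4*s^2 - 9*s + 5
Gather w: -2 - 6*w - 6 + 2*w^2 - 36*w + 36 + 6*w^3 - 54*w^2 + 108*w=6*w^3 - 52*w^2 + 66*w + 28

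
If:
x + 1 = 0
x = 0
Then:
No Solution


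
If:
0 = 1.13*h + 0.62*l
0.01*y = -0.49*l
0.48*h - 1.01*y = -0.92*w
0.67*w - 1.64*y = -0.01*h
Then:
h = 0.00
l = 0.00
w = 0.00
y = 0.00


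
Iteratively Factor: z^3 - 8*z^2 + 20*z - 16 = (z - 2)*(z^2 - 6*z + 8) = (z - 4)*(z - 2)*(z - 2)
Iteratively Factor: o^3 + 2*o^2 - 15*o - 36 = (o + 3)*(o^2 - o - 12) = (o + 3)^2*(o - 4)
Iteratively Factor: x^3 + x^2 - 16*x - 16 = (x + 4)*(x^2 - 3*x - 4) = (x + 1)*(x + 4)*(x - 4)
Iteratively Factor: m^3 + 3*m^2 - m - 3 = (m + 3)*(m^2 - 1) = (m + 1)*(m + 3)*(m - 1)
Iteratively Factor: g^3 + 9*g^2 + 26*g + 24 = (g + 3)*(g^2 + 6*g + 8) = (g + 3)*(g + 4)*(g + 2)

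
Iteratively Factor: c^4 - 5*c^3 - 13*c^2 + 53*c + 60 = (c + 3)*(c^3 - 8*c^2 + 11*c + 20) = (c - 4)*(c + 3)*(c^2 - 4*c - 5) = (c - 5)*(c - 4)*(c + 3)*(c + 1)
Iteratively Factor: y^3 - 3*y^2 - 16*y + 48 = (y - 4)*(y^2 + y - 12) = (y - 4)*(y + 4)*(y - 3)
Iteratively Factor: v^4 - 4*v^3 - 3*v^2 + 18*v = (v)*(v^3 - 4*v^2 - 3*v + 18) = v*(v + 2)*(v^2 - 6*v + 9) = v*(v - 3)*(v + 2)*(v - 3)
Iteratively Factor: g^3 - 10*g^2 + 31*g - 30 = (g - 5)*(g^2 - 5*g + 6) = (g - 5)*(g - 2)*(g - 3)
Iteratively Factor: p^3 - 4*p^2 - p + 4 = (p - 4)*(p^2 - 1) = (p - 4)*(p + 1)*(p - 1)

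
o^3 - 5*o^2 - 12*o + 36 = (o - 6)*(o - 2)*(o + 3)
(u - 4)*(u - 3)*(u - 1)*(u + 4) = u^4 - 4*u^3 - 13*u^2 + 64*u - 48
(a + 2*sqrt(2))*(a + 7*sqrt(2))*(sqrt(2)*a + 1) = sqrt(2)*a^3 + 19*a^2 + 37*sqrt(2)*a + 28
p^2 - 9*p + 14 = (p - 7)*(p - 2)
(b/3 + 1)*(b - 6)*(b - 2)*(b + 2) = b^4/3 - b^3 - 22*b^2/3 + 4*b + 24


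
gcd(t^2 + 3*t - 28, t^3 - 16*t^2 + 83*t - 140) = t - 4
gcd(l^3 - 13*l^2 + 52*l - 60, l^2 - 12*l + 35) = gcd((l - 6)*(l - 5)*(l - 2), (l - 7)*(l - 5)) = l - 5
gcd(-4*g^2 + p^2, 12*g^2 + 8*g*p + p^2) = 2*g + p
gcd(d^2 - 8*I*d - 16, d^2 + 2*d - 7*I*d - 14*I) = 1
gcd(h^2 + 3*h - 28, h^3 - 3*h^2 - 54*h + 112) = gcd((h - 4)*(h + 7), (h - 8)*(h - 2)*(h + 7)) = h + 7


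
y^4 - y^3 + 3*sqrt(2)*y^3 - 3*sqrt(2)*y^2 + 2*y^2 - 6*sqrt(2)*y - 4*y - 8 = (y - 2)*(y + 1)*(y + sqrt(2))*(y + 2*sqrt(2))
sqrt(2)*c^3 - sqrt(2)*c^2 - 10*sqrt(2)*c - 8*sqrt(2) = (c - 4)*(c + 2)*(sqrt(2)*c + sqrt(2))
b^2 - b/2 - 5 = (b - 5/2)*(b + 2)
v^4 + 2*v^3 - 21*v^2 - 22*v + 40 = (v - 4)*(v - 1)*(v + 2)*(v + 5)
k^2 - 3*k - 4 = (k - 4)*(k + 1)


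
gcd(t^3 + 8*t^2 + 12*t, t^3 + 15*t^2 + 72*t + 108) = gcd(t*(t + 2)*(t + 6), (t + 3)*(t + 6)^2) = t + 6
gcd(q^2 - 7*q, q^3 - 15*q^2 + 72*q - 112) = q - 7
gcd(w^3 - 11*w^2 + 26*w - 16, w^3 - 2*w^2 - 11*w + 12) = w - 1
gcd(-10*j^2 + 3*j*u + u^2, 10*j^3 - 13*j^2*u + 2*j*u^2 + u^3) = -10*j^2 + 3*j*u + u^2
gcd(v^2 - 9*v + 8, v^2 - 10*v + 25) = 1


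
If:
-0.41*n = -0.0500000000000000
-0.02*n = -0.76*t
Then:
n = 0.12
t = 0.00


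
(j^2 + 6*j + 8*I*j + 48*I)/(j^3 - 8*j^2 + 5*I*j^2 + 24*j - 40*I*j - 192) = (j + 6)/(j^2 - j*(8 + 3*I) + 24*I)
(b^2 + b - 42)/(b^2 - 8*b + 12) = (b + 7)/(b - 2)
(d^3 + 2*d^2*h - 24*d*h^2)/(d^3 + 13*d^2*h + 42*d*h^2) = (d - 4*h)/(d + 7*h)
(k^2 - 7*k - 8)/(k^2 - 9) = (k^2 - 7*k - 8)/(k^2 - 9)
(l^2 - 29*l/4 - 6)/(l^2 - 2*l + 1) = (l^2 - 29*l/4 - 6)/(l^2 - 2*l + 1)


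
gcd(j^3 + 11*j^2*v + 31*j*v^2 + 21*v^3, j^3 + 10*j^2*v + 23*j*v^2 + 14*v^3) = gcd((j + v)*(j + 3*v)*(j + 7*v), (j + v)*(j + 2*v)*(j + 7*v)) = j^2 + 8*j*v + 7*v^2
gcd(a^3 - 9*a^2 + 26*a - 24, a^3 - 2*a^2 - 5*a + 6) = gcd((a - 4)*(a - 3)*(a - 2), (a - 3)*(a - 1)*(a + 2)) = a - 3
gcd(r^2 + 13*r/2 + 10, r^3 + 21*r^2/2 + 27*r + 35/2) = r + 5/2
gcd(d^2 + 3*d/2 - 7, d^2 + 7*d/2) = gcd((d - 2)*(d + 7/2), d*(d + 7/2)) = d + 7/2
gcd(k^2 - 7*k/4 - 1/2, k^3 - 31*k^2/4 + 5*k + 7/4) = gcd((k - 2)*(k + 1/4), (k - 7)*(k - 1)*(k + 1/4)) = k + 1/4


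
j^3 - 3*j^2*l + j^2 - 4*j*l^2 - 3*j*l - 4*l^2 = (j + 1)*(j - 4*l)*(j + l)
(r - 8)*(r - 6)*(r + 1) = r^3 - 13*r^2 + 34*r + 48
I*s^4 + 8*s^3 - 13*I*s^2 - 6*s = s*(s - 6*I)*(s - I)*(I*s + 1)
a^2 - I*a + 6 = (a - 3*I)*(a + 2*I)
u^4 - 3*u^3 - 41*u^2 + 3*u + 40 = (u - 8)*(u - 1)*(u + 1)*(u + 5)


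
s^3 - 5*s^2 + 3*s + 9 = (s - 3)^2*(s + 1)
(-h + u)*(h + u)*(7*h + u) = -7*h^3 - h^2*u + 7*h*u^2 + u^3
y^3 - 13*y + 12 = (y - 3)*(y - 1)*(y + 4)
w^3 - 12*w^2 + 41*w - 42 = (w - 7)*(w - 3)*(w - 2)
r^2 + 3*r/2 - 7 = (r - 2)*(r + 7/2)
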